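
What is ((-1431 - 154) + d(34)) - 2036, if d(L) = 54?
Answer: -3567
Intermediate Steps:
((-1431 - 154) + d(34)) - 2036 = ((-1431 - 154) + 54) - 2036 = (-1585 + 54) - 2036 = -1531 - 2036 = -3567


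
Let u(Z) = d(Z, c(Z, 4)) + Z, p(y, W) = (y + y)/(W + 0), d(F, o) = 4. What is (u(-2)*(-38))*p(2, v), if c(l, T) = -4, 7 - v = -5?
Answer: -76/3 ≈ -25.333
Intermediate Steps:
v = 12 (v = 7 - 1*(-5) = 7 + 5 = 12)
p(y, W) = 2*y/W (p(y, W) = (2*y)/W = 2*y/W)
u(Z) = 4 + Z
(u(-2)*(-38))*p(2, v) = ((4 - 2)*(-38))*(2*2/12) = (2*(-38))*(2*2*(1/12)) = -76*1/3 = -76/3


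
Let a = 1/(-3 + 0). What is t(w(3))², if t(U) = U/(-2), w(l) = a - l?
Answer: 25/9 ≈ 2.7778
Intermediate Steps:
a = -⅓ (a = 1/(-3) = -⅓ ≈ -0.33333)
w(l) = -⅓ - l
t(U) = -U/2 (t(U) = U*(-½) = -U/2)
t(w(3))² = (-(-⅓ - 1*3)/2)² = (-(-⅓ - 3)/2)² = (-½*(-10/3))² = (5/3)² = 25/9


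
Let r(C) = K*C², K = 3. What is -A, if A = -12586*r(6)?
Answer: 1359288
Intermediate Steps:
r(C) = 3*C²
A = -1359288 (A = -37758*6² = -37758*36 = -12586*108 = -1359288)
-A = -1*(-1359288) = 1359288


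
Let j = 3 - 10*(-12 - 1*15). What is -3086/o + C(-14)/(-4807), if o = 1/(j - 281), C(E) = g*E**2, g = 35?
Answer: 118668356/4807 ≈ 24687.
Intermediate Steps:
C(E) = 35*E**2
j = 273 (j = 3 - 10*(-12 - 15) = 3 - 10*(-27) = 3 + 270 = 273)
o = -1/8 (o = 1/(273 - 281) = 1/(-8) = -1/8 ≈ -0.12500)
-3086/o + C(-14)/(-4807) = -3086/(-1/8) + (35*(-14)**2)/(-4807) = -3086*(-8) + (35*196)*(-1/4807) = 24688 + 6860*(-1/4807) = 24688 - 6860/4807 = 118668356/4807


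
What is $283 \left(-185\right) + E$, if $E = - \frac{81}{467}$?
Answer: $- \frac{24449866}{467} \approx -52355.0$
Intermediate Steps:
$E = - \frac{81}{467}$ ($E = \left(-81\right) \frac{1}{467} = - \frac{81}{467} \approx -0.17345$)
$283 \left(-185\right) + E = 283 \left(-185\right) - \frac{81}{467} = -52355 - \frac{81}{467} = - \frac{24449866}{467}$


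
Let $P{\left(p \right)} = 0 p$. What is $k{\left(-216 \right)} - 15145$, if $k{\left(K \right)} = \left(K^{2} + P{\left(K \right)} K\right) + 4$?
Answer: $31515$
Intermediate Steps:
$P{\left(p \right)} = 0$
$k{\left(K \right)} = 4 + K^{2}$ ($k{\left(K \right)} = \left(K^{2} + 0 K\right) + 4 = \left(K^{2} + 0\right) + 4 = K^{2} + 4 = 4 + K^{2}$)
$k{\left(-216 \right)} - 15145 = \left(4 + \left(-216\right)^{2}\right) - 15145 = \left(4 + 46656\right) - 15145 = 46660 - 15145 = 31515$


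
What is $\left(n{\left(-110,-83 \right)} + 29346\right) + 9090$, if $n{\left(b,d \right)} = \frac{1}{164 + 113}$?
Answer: $\frac{10646773}{277} \approx 38436.0$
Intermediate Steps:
$n{\left(b,d \right)} = \frac{1}{277}$
$\left(n{\left(-110,-83 \right)} + 29346\right) + 9090 = \left(\frac{1}{277} + 29346\right) + 9090 = \frac{8128843}{277} + 9090 = \frac{10646773}{277}$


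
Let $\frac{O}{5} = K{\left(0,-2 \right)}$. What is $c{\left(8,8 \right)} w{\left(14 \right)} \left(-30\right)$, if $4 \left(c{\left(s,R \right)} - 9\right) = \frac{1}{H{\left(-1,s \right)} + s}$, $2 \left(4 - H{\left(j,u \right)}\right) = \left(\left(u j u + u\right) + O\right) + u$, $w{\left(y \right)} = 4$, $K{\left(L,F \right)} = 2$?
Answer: $- \frac{33510}{31} \approx -1081.0$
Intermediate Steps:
$O = 10$ ($O = 5 \cdot 2 = 10$)
$H{\left(j,u \right)} = -1 - u - \frac{j u^{2}}{2}$ ($H{\left(j,u \right)} = 4 - \frac{\left(\left(u j u + u\right) + 10\right) + u}{2} = 4 - \frac{\left(\left(j u u + u\right) + 10\right) + u}{2} = 4 - \frac{\left(\left(j u^{2} + u\right) + 10\right) + u}{2} = 4 - \frac{\left(\left(u + j u^{2}\right) + 10\right) + u}{2} = 4 - \frac{\left(10 + u + j u^{2}\right) + u}{2} = 4 - \frac{10 + 2 u + j u^{2}}{2} = 4 - \left(5 + u + \frac{j u^{2}}{2}\right) = -1 - u - \frac{j u^{2}}{2}$)
$c{\left(s,R \right)} = 9 + \frac{1}{4 \left(-1 + \frac{s^{2}}{2}\right)}$ ($c{\left(s,R \right)} = 9 + \frac{1}{4 \left(\left(-1 - s - - \frac{s^{2}}{2}\right) + s\right)} = 9 + \frac{1}{4 \left(\left(-1 - s + \frac{s^{2}}{2}\right) + s\right)} = 9 + \frac{1}{4 \left(\left(-1 + \frac{s^{2}}{2} - s\right) + s\right)} = 9 + \frac{1}{4 \left(-1 + \frac{s^{2}}{2}\right)}$)
$c{\left(8,8 \right)} w{\left(14 \right)} \left(-30\right) = \frac{-35 + 18 \cdot 8^{2}}{2 \left(-2 + 8^{2}\right)} 4 \left(-30\right) = \frac{-35 + 18 \cdot 64}{2 \left(-2 + 64\right)} 4 \left(-30\right) = \frac{-35 + 1152}{2 \cdot 62} \cdot 4 \left(-30\right) = \frac{1}{2} \cdot \frac{1}{62} \cdot 1117 \cdot 4 \left(-30\right) = \frac{1117}{124} \cdot 4 \left(-30\right) = \frac{1117}{31} \left(-30\right) = - \frac{33510}{31}$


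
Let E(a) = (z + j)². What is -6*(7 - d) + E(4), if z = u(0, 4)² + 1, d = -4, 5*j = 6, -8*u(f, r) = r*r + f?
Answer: -689/25 ≈ -27.560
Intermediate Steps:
u(f, r) = -f/8 - r²/8 (u(f, r) = -(r*r + f)/8 = -(r² + f)/8 = -(f + r²)/8 = -f/8 - r²/8)
j = 6/5 (j = (⅕)*6 = 6/5 ≈ 1.2000)
z = 5 (z = (-⅛*0 - ⅛*4²)² + 1 = (0 - ⅛*16)² + 1 = (0 - 2)² + 1 = (-2)² + 1 = 4 + 1 = 5)
E(a) = 961/25 (E(a) = (5 + 6/5)² = (31/5)² = 961/25)
-6*(7 - d) + E(4) = -6*(7 - 1*(-4)) + 961/25 = -6*(7 + 4) + 961/25 = -6*11 + 961/25 = -66 + 961/25 = -689/25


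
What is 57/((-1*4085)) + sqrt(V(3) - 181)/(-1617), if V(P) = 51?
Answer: -3/215 - I*sqrt(130)/1617 ≈ -0.013953 - 0.0070512*I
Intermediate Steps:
57/((-1*4085)) + sqrt(V(3) - 181)/(-1617) = 57/((-1*4085)) + sqrt(51 - 181)/(-1617) = 57/(-4085) + sqrt(-130)*(-1/1617) = 57*(-1/4085) + (I*sqrt(130))*(-1/1617) = -3/215 - I*sqrt(130)/1617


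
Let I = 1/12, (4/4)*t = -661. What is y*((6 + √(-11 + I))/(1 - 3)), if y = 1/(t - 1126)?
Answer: 3/1787 + I*√393/21444 ≈ 0.0016788 + 0.00092447*I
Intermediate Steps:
t = -661
I = 1/12 ≈ 0.083333
y = -1/1787 (y = 1/(-661 - 1126) = 1/(-1787) = -1/1787 ≈ -0.00055960)
y*((6 + √(-11 + I))/(1 - 3)) = -(6 + √(-11 + 1/12))/(1787*(1 - 3)) = -(6 + √(-131/12))/(1787*(-2)) = -(6 + I*√393/6)*(-1)/(1787*2) = -(-3 - I*√393/12)/1787 = 3/1787 + I*√393/21444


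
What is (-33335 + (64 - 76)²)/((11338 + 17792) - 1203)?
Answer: -33191/27927 ≈ -1.1885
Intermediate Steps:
(-33335 + (64 - 76)²)/((11338 + 17792) - 1203) = (-33335 + (-12)²)/(29130 - 1203) = (-33335 + 144)/27927 = -33191*1/27927 = -33191/27927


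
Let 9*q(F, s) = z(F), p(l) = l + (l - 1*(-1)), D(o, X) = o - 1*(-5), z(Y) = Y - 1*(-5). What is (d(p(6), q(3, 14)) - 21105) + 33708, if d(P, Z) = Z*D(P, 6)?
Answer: 12619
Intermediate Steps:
z(Y) = 5 + Y (z(Y) = Y + 5 = 5 + Y)
D(o, X) = 5 + o (D(o, X) = o + 5 = 5 + o)
p(l) = 1 + 2*l (p(l) = l + (l + 1) = l + (1 + l) = 1 + 2*l)
q(F, s) = 5/9 + F/9 (q(F, s) = (5 + F)/9 = 5/9 + F/9)
d(P, Z) = Z*(5 + P)
(d(p(6), q(3, 14)) - 21105) + 33708 = ((5/9 + (⅑)*3)*(5 + (1 + 2*6)) - 21105) + 33708 = ((5/9 + ⅓)*(5 + (1 + 12)) - 21105) + 33708 = (8*(5 + 13)/9 - 21105) + 33708 = ((8/9)*18 - 21105) + 33708 = (16 - 21105) + 33708 = -21089 + 33708 = 12619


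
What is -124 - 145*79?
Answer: -11579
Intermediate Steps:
-124 - 145*79 = -124 - 11455 = -11579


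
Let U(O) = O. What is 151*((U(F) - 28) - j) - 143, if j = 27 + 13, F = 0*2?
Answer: -10411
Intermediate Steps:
F = 0
j = 40
151*((U(F) - 28) - j) - 143 = 151*((0 - 28) - 1*40) - 143 = 151*(-28 - 40) - 143 = 151*(-68) - 143 = -10268 - 143 = -10411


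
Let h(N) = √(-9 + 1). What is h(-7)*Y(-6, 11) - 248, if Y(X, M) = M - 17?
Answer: -248 - 12*I*√2 ≈ -248.0 - 16.971*I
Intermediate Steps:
h(N) = 2*I*√2 (h(N) = √(-8) = 2*I*√2)
Y(X, M) = -17 + M
h(-7)*Y(-6, 11) - 248 = (2*I*√2)*(-17 + 11) - 248 = (2*I*√2)*(-6) - 248 = -12*I*√2 - 248 = -248 - 12*I*√2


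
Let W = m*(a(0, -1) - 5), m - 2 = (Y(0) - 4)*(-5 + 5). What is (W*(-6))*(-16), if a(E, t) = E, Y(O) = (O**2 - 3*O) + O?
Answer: -960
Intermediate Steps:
Y(O) = O**2 - 2*O
m = 2 (m = 2 + (0*(-2 + 0) - 4)*(-5 + 5) = 2 + (0*(-2) - 4)*0 = 2 + (0 - 4)*0 = 2 - 4*0 = 2 + 0 = 2)
W = -10 (W = 2*(0 - 5) = 2*(-5) = -10)
(W*(-6))*(-16) = -10*(-6)*(-16) = 60*(-16) = -960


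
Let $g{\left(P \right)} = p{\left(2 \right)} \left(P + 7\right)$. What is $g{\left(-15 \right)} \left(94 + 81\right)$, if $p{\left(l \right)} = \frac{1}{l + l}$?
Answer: $-350$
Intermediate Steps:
$p{\left(l \right)} = \frac{1}{2 l}$
$g{\left(P \right)} = \frac{7}{4} + \frac{P}{4}$ ($g{\left(P \right)} = \frac{1}{2 \cdot 2} \left(P + 7\right) = \frac{1}{2} \cdot \frac{1}{2} \left(7 + P\right) = \frac{7 + P}{4} = \frac{7}{4} + \frac{P}{4}$)
$g{\left(-15 \right)} \left(94 + 81\right) = \left(\frac{7}{4} + \frac{1}{4} \left(-15\right)\right) \left(94 + 81\right) = \left(\frac{7}{4} - \frac{15}{4}\right) 175 = \left(-2\right) 175 = -350$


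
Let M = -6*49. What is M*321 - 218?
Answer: -94592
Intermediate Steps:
M = -294
M*321 - 218 = -294*321 - 218 = -94374 - 218 = -94592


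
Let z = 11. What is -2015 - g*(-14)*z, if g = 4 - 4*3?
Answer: -3247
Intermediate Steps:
g = -8 (g = 4 - 12 = -8)
-2015 - g*(-14)*z = -2015 - (-8*(-14))*11 = -2015 - 112*11 = -2015 - 1*1232 = -2015 - 1232 = -3247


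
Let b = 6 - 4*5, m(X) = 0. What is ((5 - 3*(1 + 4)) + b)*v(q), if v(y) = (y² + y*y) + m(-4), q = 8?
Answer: -3072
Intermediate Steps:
b = -14 (b = 6 - 20 = -14)
v(y) = 2*y² (v(y) = (y² + y*y) + 0 = (y² + y²) + 0 = 2*y² + 0 = 2*y²)
((5 - 3*(1 + 4)) + b)*v(q) = ((5 - 3*(1 + 4)) - 14)*(2*8²) = ((5 - 3*5) - 14)*(2*64) = ((5 - 15) - 14)*128 = (-10 - 14)*128 = -24*128 = -3072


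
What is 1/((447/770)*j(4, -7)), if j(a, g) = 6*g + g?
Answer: -110/3129 ≈ -0.035155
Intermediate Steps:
j(a, g) = 7*g
1/((447/770)*j(4, -7)) = 1/((447/770)*(7*(-7))) = 1/((447*(1/770))*(-49)) = 1/((447/770)*(-49)) = 1/(-3129/110) = -110/3129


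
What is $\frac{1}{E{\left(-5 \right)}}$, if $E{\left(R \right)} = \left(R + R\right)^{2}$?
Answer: $\frac{1}{100} \approx 0.01$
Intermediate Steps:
$E{\left(R \right)} = 4 R^{2}$ ($E{\left(R \right)} = \left(2 R\right)^{2} = 4 R^{2}$)
$\frac{1}{E{\left(-5 \right)}} = \frac{1}{4 \left(-5\right)^{2}} = \frac{1}{4 \cdot 25} = \frac{1}{100}$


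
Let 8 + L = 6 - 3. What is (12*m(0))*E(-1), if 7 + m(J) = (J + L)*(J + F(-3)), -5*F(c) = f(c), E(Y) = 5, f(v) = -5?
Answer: -720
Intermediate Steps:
F(c) = 1 (F(c) = -⅕*(-5) = 1)
L = -5 (L = -8 + (6 - 3) = -8 + 3 = -5)
m(J) = -7 + (1 + J)*(-5 + J) (m(J) = -7 + (J - 5)*(J + 1) = -7 + (-5 + J)*(1 + J) = -7 + (1 + J)*(-5 + J))
(12*m(0))*E(-1) = (12*(-12 + 0² - 4*0))*5 = (12*(-12 + 0 + 0))*5 = (12*(-12))*5 = -144*5 = -720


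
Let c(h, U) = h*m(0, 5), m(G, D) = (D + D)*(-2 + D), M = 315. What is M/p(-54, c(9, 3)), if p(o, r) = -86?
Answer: -315/86 ≈ -3.6628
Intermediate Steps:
m(G, D) = 2*D*(-2 + D) (m(G, D) = (2*D)*(-2 + D) = 2*D*(-2 + D))
c(h, U) = 30*h (c(h, U) = h*(2*5*(-2 + 5)) = h*(2*5*3) = h*30 = 30*h)
M/p(-54, c(9, 3)) = 315/(-86) = 315*(-1/86) = -315/86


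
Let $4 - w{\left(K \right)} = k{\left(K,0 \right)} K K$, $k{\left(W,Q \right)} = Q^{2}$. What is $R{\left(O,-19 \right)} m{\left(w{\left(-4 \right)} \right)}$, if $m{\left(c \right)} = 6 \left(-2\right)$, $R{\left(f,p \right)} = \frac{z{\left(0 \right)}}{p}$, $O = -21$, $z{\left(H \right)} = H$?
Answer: $0$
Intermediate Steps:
$w{\left(K \right)} = 4$ ($w{\left(K \right)} = 4 - 0^{2} K K = 4 - 0 K K = 4 - 0 K = 4 - 0 = 4 + 0 = 4$)
$R{\left(f,p \right)} = 0$ ($R{\left(f,p \right)} = \frac{0}{p} = 0$)
$m{\left(c \right)} = -12$
$R{\left(O,-19 \right)} m{\left(w{\left(-4 \right)} \right)} = 0 \left(-12\right) = 0$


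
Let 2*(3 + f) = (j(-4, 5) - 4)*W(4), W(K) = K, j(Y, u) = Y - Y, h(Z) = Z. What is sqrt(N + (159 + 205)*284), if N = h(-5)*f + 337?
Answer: 2*sqrt(25942) ≈ 322.13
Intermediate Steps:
j(Y, u) = 0
f = -11 (f = -3 + ((0 - 4)*4)/2 = -3 + (-4*4)/2 = -3 + (1/2)*(-16) = -3 - 8 = -11)
N = 392 (N = -5*(-11) + 337 = 55 + 337 = 392)
sqrt(N + (159 + 205)*284) = sqrt(392 + (159 + 205)*284) = sqrt(392 + 364*284) = sqrt(392 + 103376) = sqrt(103768) = 2*sqrt(25942)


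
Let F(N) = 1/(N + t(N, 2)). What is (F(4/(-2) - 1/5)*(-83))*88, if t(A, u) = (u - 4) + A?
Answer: 4565/4 ≈ 1141.3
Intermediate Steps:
t(A, u) = -4 + A + u (t(A, u) = (-4 + u) + A = -4 + A + u)
F(N) = 1/(-2 + 2*N) (F(N) = 1/(N + (-4 + N + 2)) = 1/(N + (-2 + N)) = 1/(-2 + 2*N))
(F(4/(-2) - 1/5)*(-83))*88 = ((1/(2*(-1 + (4/(-2) - 1/5))))*(-83))*88 = ((1/(2*(-1 + (4*(-½) - 1*⅕))))*(-83))*88 = ((1/(2*(-1 + (-2 - ⅕))))*(-83))*88 = ((1/(2*(-1 - 11/5)))*(-83))*88 = ((1/(2*(-16/5)))*(-83))*88 = (((½)*(-5/16))*(-83))*88 = -5/32*(-83)*88 = (415/32)*88 = 4565/4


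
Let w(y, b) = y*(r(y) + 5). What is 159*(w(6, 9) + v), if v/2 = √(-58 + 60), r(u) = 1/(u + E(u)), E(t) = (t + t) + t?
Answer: 19239/4 + 318*√2 ≈ 5259.5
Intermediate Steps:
E(t) = 3*t (E(t) = 2*t + t = 3*t)
r(u) = 1/(4*u) (r(u) = 1/(u + 3*u) = 1/(4*u))
v = 2*√2 (v = 2*√(-58 + 60) = 2*√2 ≈ 2.8284)
w(y, b) = y*(5 + 1/(4*y)) (w(y, b) = y*(1/(4*y) + 5) = y*(5 + 1/(4*y)))
159*(w(6, 9) + v) = 159*((¼ + 5*6) + 2*√2) = 159*((¼ + 30) + 2*√2) = 159*(121/4 + 2*√2) = 19239/4 + 318*√2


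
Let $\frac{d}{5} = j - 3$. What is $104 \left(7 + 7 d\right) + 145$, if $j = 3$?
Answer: $873$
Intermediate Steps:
$d = 0$ ($d = 5 \left(3 - 3\right) = 5 \cdot 0 = 0$)
$104 \left(7 + 7 d\right) + 145 = 104 \left(7 + 7 \cdot 0\right) + 145 = 104 \left(7 + 0\right) + 145 = 104 \cdot 7 + 145 = 728 + 145 = 873$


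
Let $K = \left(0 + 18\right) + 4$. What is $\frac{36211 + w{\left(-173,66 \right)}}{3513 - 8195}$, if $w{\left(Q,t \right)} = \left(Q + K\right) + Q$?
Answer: $- \frac{35887}{4682} \approx -7.6649$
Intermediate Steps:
$K = 22$ ($K = 18 + 4 = 22$)
$w{\left(Q,t \right)} = 22 + 2 Q$ ($w{\left(Q,t \right)} = \left(Q + 22\right) + Q = \left(22 + Q\right) + Q = 22 + 2 Q$)
$\frac{36211 + w{\left(-173,66 \right)}}{3513 - 8195} = \frac{36211 + \left(22 + 2 \left(-173\right)\right)}{3513 - 8195} = \frac{36211 + \left(22 - 346\right)}{-4682} = \left(36211 - 324\right) \left(- \frac{1}{4682}\right) = 35887 \left(- \frac{1}{4682}\right) = - \frac{35887}{4682}$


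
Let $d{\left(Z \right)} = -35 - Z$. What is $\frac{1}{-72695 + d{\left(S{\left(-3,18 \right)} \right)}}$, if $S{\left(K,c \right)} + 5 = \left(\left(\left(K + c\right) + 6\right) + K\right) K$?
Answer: $- \frac{1}{72671} \approx -1.3761 \cdot 10^{-5}$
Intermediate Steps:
$S{\left(K,c \right)} = -5 + K \left(6 + c + 2 K\right)$ ($S{\left(K,c \right)} = -5 + \left(\left(\left(K + c\right) + 6\right) + K\right) K = -5 + \left(\left(6 + K + c\right) + K\right) K = -5 + \left(6 + c + 2 K\right) K = -5 + K \left(6 + c + 2 K\right)$)
$\frac{1}{-72695 + d{\left(S{\left(-3,18 \right)} \right)}} = \frac{1}{-72695 - \left(30 - 54 - 18 + 18\right)} = \frac{1}{-72695 - \left(-42 + 18\right)} = \frac{1}{-72695 - -24} = \frac{1}{-72695 + \left(-35 + 59\right)} = \frac{1}{-72695 + 24} = \frac{1}{-72671} = - \frac{1}{72671}$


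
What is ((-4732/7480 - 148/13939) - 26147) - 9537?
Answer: -930153412717/26065930 ≈ -35685.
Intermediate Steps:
((-4732/7480 - 148/13939) - 26147) - 9537 = ((-4732*1/7480 - 148*1/13939) - 26147) - 9537 = ((-1183/1870 - 148/13939) - 26147) - 9537 = (-16766597/26065930 - 26147) - 9537 = -681562638307/26065930 - 9537 = -930153412717/26065930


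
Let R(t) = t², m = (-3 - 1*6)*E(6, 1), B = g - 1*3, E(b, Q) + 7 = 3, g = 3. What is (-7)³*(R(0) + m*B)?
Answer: 0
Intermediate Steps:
E(b, Q) = -4 (E(b, Q) = -7 + 3 = -4)
B = 0 (B = 3 - 1*3 = 3 - 3 = 0)
m = 36 (m = (-3 - 1*6)*(-4) = (-3 - 6)*(-4) = -9*(-4) = 36)
(-7)³*(R(0) + m*B) = (-7)³*(0² + 36*0) = -343*(0 + 0) = -343*0 = 0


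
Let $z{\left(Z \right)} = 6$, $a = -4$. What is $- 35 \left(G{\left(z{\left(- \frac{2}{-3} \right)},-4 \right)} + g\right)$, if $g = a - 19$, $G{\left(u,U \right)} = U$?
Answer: $945$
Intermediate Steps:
$g = -23$ ($g = -4 - 19 = -23$)
$- 35 \left(G{\left(z{\left(- \frac{2}{-3} \right)},-4 \right)} + g\right) = - 35 \left(-4 - 23\right) = \left(-35\right) \left(-27\right) = 945$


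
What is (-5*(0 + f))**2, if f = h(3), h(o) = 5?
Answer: 625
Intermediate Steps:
f = 5
(-5*(0 + f))**2 = (-5*(0 + 5))**2 = (-5*5)**2 = (-25)**2 = 625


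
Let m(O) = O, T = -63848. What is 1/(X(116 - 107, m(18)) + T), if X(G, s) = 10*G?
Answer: -1/63758 ≈ -1.5684e-5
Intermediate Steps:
1/(X(116 - 107, m(18)) + T) = 1/(10*(116 - 107) - 63848) = 1/(10*9 - 63848) = 1/(90 - 63848) = 1/(-63758) = -1/63758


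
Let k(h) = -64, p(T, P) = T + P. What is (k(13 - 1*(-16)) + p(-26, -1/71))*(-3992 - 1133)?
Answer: 32753875/71 ≈ 4.6132e+5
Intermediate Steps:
p(T, P) = P + T
(k(13 - 1*(-16)) + p(-26, -1/71))*(-3992 - 1133) = (-64 + (-1/71 - 26))*(-3992 - 1133) = (-64 + (-1*1/71 - 26))*(-5125) = (-64 + (-1/71 - 26))*(-5125) = (-64 - 1847/71)*(-5125) = -6391/71*(-5125) = 32753875/71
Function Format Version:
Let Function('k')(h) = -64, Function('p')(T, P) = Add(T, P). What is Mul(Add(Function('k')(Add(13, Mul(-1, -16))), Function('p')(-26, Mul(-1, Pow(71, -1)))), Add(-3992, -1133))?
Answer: Rational(32753875, 71) ≈ 4.6132e+5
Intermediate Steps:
Function('p')(T, P) = Add(P, T)
Mul(Add(Function('k')(Add(13, Mul(-1, -16))), Function('p')(-26, Mul(-1, Pow(71, -1)))), Add(-3992, -1133)) = Mul(Add(-64, Add(Mul(-1, Pow(71, -1)), -26)), Add(-3992, -1133)) = Mul(Add(-64, Add(Mul(-1, Rational(1, 71)), -26)), -5125) = Mul(Add(-64, Add(Rational(-1, 71), -26)), -5125) = Mul(Add(-64, Rational(-1847, 71)), -5125) = Mul(Rational(-6391, 71), -5125) = Rational(32753875, 71)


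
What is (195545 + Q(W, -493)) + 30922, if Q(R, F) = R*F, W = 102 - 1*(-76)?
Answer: 138713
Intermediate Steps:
W = 178 (W = 102 + 76 = 178)
Q(R, F) = F*R
(195545 + Q(W, -493)) + 30922 = (195545 - 493*178) + 30922 = (195545 - 87754) + 30922 = 107791 + 30922 = 138713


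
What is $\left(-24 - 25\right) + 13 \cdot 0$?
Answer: $-49$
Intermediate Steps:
$\left(-24 - 25\right) + 13 \cdot 0 = \left(-24 - 25\right) + 0 = -49 + 0 = -49$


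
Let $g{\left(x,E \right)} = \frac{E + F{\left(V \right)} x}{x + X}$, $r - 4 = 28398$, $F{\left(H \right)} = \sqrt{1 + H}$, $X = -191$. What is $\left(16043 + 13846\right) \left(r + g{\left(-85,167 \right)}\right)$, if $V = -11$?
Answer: $\frac{78097814955}{92} + \frac{846855 i \sqrt{10}}{92} \approx 8.4889 \cdot 10^{8} + 29109.0 i$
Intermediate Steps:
$r = 28402$ ($r = 4 + 28398 = 28402$)
$g{\left(x,E \right)} = \frac{E + i x \sqrt{10}}{-191 + x}$ ($g{\left(x,E \right)} = \frac{E + \sqrt{1 - 11} x}{x - 191} = \frac{E + \sqrt{-10} x}{-191 + x} = \frac{E + i \sqrt{10} x}{-191 + x} = \frac{E + i x \sqrt{10}}{-191 + x}$)
$\left(16043 + 13846\right) \left(r + g{\left(-85,167 \right)}\right) = \left(16043 + 13846\right) \left(28402 + \frac{167 + i \left(-85\right) \sqrt{10}}{-191 - 85}\right) = 29889 \left(28402 + \frac{167 - 85 i \sqrt{10}}{-276}\right) = 29889 \left(28402 - \frac{167 - 85 i \sqrt{10}}{276}\right) = 29889 \left(28402 - \left(\frac{167}{276} - \frac{85 i \sqrt{10}}{276}\right)\right) = 29889 \left(\frac{7838785}{276} + \frac{85 i \sqrt{10}}{276}\right) = \frac{78097814955}{92} + \frac{846855 i \sqrt{10}}{92}$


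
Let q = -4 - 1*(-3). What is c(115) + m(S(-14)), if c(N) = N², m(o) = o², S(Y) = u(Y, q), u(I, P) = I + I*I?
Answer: 46349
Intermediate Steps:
q = -1 (q = -4 + 3 = -1)
u(I, P) = I + I²
S(Y) = Y*(1 + Y)
c(115) + m(S(-14)) = 115² + (-14*(1 - 14))² = 13225 + (-14*(-13))² = 13225 + 182² = 13225 + 33124 = 46349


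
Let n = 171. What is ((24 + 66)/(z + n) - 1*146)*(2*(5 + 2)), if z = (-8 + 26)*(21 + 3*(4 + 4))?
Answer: -222656/109 ≈ -2042.7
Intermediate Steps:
z = 810 (z = 18*(21 + 3*8) = 18*(21 + 24) = 18*45 = 810)
((24 + 66)/(z + n) - 1*146)*(2*(5 + 2)) = ((24 + 66)/(810 + 171) - 1*146)*(2*(5 + 2)) = (90/981 - 146)*(2*7) = (90*(1/981) - 146)*14 = (10/109 - 146)*14 = -15904/109*14 = -222656/109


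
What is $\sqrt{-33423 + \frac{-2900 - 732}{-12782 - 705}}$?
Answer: $\frac{i \sqrt{6079566940703}}{13487} \approx 182.82 i$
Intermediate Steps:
$\sqrt{-33423 + \frac{-2900 - 732}{-12782 - 705}} = \sqrt{-33423 - \frac{3632}{-13487}} = \sqrt{-33423 - - \frac{3632}{13487}} = \sqrt{-33423 + \frac{3632}{13487}} = \sqrt{- \frac{450772369}{13487}} = \frac{i \sqrt{6079566940703}}{13487}$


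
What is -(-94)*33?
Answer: 3102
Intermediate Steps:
-(-94)*33 = -1*(-3102) = 3102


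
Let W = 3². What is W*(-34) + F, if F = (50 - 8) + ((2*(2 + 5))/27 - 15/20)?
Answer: -28537/108 ≈ -264.23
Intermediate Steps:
F = 4511/108 (F = 42 + ((2*7)*(1/27) - 15*1/20) = 42 + (14*(1/27) - ¾) = 42 + (14/27 - ¾) = 42 - 25/108 = 4511/108 ≈ 41.768)
W = 9
W*(-34) + F = 9*(-34) + 4511/108 = -306 + 4511/108 = -28537/108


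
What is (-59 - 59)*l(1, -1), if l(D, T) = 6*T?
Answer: 708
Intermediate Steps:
(-59 - 59)*l(1, -1) = (-59 - 59)*(6*(-1)) = -118*(-6) = 708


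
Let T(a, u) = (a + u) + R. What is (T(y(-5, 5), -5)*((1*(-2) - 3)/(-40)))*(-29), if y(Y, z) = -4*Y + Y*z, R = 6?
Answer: 29/2 ≈ 14.500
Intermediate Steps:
T(a, u) = 6 + a + u (T(a, u) = (a + u) + 6 = 6 + a + u)
(T(y(-5, 5), -5)*((1*(-2) - 3)/(-40)))*(-29) = ((6 - 5*(-4 + 5) - 5)*((1*(-2) - 3)/(-40)))*(-29) = ((6 - 5*1 - 5)*((-2 - 3)*(-1/40)))*(-29) = ((6 - 5 - 5)*(-5*(-1/40)))*(-29) = -4*1/8*(-29) = -1/2*(-29) = 29/2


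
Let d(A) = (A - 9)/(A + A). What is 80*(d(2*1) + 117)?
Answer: 9220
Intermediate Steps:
d(A) = (-9 + A)/(2*A) (d(A) = (-9 + A)/((2*A)) = (-9 + A)*(1/(2*A)) = (-9 + A)/(2*A))
80*(d(2*1) + 117) = 80*((-9 + 2*1)/(2*((2*1))) + 117) = 80*((½)*(-9 + 2)/2 + 117) = 80*((½)*(½)*(-7) + 117) = 80*(-7/4 + 117) = 80*(461/4) = 9220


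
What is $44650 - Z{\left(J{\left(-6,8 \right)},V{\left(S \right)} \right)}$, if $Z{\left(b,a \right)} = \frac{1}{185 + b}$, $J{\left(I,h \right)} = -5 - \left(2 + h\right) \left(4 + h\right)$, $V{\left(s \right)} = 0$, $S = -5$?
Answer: $\frac{2678999}{60} \approx 44650.0$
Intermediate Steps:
$J{\left(I,h \right)} = -5 - \left(2 + h\right) \left(4 + h\right)$
$44650 - Z{\left(J{\left(-6,8 \right)},V{\left(S \right)} \right)} = 44650 - \frac{1}{185 - 125} = 44650 - \frac{1}{60} = \frac{2678999}{60}$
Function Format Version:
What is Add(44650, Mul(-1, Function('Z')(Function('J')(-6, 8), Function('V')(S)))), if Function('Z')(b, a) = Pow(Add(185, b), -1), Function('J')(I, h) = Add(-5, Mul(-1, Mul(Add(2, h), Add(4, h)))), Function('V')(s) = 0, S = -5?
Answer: Rational(2678999, 60) ≈ 44650.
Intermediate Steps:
Function('J')(I, h) = Add(-5, Mul(-1, Add(2, h), Add(4, h)))
Add(44650, Mul(-1, Function('Z')(Function('J')(-6, 8), Function('V')(S)))) = Add(44650, Mul(-1, Pow(Add(185, Add(-13, Mul(-1, Pow(8, 2)), Mul(-6, 8))), -1))) = Add(44650, Mul(-1, Pow(Add(185, Add(-13, Mul(-1, 64), -48)), -1))) = Add(44650, Mul(-1, Pow(Add(185, Add(-13, -64, -48)), -1))) = Add(44650, Mul(-1, Pow(Add(185, -125), -1))) = Add(44650, Mul(-1, Pow(60, -1))) = Add(44650, Mul(-1, Rational(1, 60))) = Add(44650, Rational(-1, 60)) = Rational(2678999, 60)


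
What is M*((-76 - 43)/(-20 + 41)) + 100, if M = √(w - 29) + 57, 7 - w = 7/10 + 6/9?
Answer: -223 - 17*I*√21030/90 ≈ -223.0 - 27.392*I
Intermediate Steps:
w = 169/30 (w = 7 - (7/10 + 6/9) = 7 - (7*(⅒) + 6*(⅑)) = 7 - (7/10 + ⅔) = 7 - 1*41/30 = 7 - 41/30 = 169/30 ≈ 5.6333)
M = 57 + I*√21030/30 (M = √(169/30 - 29) + 57 = √(-701/30) + 57 = I*√21030/30 + 57 = 57 + I*√21030/30 ≈ 57.0 + 4.8339*I)
M*((-76 - 43)/(-20 + 41)) + 100 = (57 + I*√21030/30)*((-76 - 43)/(-20 + 41)) + 100 = (57 + I*√21030/30)*(-119/21) + 100 = (57 + I*√21030/30)*(-119*1/21) + 100 = (57 + I*√21030/30)*(-17/3) + 100 = (-323 - 17*I*√21030/90) + 100 = -223 - 17*I*√21030/90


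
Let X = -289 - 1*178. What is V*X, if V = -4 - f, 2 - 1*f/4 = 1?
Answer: 3736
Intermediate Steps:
f = 4 (f = 8 - 4*1 = 8 - 4 = 4)
V = -8 (V = -4 - 1*4 = -4 - 4 = -8)
X = -467 (X = -289 - 178 = -467)
V*X = -8*(-467) = 3736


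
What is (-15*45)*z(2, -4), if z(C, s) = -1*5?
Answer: 3375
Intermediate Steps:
z(C, s) = -5
(-15*45)*z(2, -4) = -15*45*(-5) = -675*(-5) = 3375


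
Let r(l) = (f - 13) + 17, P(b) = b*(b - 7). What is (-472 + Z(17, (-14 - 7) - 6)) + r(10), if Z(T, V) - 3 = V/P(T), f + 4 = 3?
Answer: -79247/170 ≈ -466.16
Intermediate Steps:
f = -1 (f = -4 + 3 = -1)
P(b) = b*(-7 + b)
r(l) = 3 (r(l) = (-1 - 13) + 17 = -14 + 17 = 3)
Z(T, V) = 3 + V/(T*(-7 + T)) (Z(T, V) = 3 + V/((T*(-7 + T))) = 3 + V*(1/(T*(-7 + T))) = 3 + V/(T*(-7 + T)))
(-472 + Z(17, (-14 - 7) - 6)) + r(10) = (-472 + (3 + ((-14 - 7) - 6)/(17*(-7 + 17)))) + 3 = (-472 + (3 + (-21 - 6)*(1/17)/10)) + 3 = (-472 + (3 - 27*1/17*⅒)) + 3 = (-472 + (3 - 27/170)) + 3 = (-472 + 483/170) + 3 = -79757/170 + 3 = -79247/170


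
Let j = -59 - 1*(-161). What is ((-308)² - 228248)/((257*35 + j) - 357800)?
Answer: 133384/348703 ≈ 0.38251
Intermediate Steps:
j = 102 (j = -59 + 161 = 102)
((-308)² - 228248)/((257*35 + j) - 357800) = ((-308)² - 228248)/((257*35 + 102) - 357800) = (94864 - 228248)/((8995 + 102) - 357800) = -133384/(9097 - 357800) = -133384/(-348703) = -133384*(-1/348703) = 133384/348703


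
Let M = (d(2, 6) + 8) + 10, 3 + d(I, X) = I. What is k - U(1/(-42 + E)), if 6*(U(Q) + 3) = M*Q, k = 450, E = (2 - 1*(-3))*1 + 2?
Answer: 95147/210 ≈ 453.08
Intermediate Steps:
d(I, X) = -3 + I
M = 17 (M = ((-3 + 2) + 8) + 10 = (-1 + 8) + 10 = 7 + 10 = 17)
E = 7 (E = (2 + 3)*1 + 2 = 5*1 + 2 = 5 + 2 = 7)
U(Q) = -3 + 17*Q/6 (U(Q) = -3 + (17*Q)/6 = -3 + 17*Q/6)
k - U(1/(-42 + E)) = 450 - (-3 + 17/(6*(-42 + 7))) = 450 - (-3 + (17/6)/(-35)) = 450 - (-3 + (17/6)*(-1/35)) = 450 - (-3 - 17/210) = 450 - 1*(-647/210) = 450 + 647/210 = 95147/210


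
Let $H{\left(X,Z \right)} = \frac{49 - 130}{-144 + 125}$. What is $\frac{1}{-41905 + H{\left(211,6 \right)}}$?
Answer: $- \frac{19}{796114} \approx -2.3866 \cdot 10^{-5}$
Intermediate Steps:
$H{\left(X,Z \right)} = \frac{81}{19}$ ($H{\left(X,Z \right)} = - \frac{81}{-19} = \left(-81\right) \left(- \frac{1}{19}\right) = \frac{81}{19}$)
$\frac{1}{-41905 + H{\left(211,6 \right)}} = \frac{1}{-41905 + \frac{81}{19}} = \frac{1}{- \frac{796114}{19}} = - \frac{19}{796114}$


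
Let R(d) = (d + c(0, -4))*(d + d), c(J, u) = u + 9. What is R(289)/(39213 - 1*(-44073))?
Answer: 4046/1983 ≈ 2.0403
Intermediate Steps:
c(J, u) = 9 + u
R(d) = 2*d*(5 + d) (R(d) = (d + (9 - 4))*(d + d) = (d + 5)*(2*d) = (5 + d)*(2*d) = 2*d*(5 + d))
R(289)/(39213 - 1*(-44073)) = (2*289*(5 + 289))/(39213 - 1*(-44073)) = (2*289*294)/(39213 + 44073) = 169932/83286 = 169932*(1/83286) = 4046/1983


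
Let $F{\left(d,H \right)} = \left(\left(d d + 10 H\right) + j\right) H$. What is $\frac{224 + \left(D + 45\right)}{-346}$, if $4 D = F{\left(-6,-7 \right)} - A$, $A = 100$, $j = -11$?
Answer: $- \frac{1291}{1384} \approx -0.9328$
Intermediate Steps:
$F{\left(d,H \right)} = H \left(-11 + d^{2} + 10 H\right)$ ($F{\left(d,H \right)} = \left(\left(d d + 10 H\right) - 11\right) H = \left(\left(d^{2} + 10 H\right) - 11\right) H = \left(-11 + d^{2} + 10 H\right) H = H \left(-11 + d^{2} + 10 H\right)$)
$D = \frac{215}{4}$ ($D = \frac{- 7 \left(-11 + \left(-6\right)^{2} + 10 \left(-7\right)\right) - 100}{4} = \frac{- 7 \left(-11 + 36 - 70\right) - 100}{4} = \frac{\left(-7\right) \left(-45\right) - 100}{4} = \frac{315 - 100}{4} = \frac{1}{4} \cdot 215 = \frac{215}{4} \approx 53.75$)
$\frac{224 + \left(D + 45\right)}{-346} = \frac{224 + \left(\frac{215}{4} + 45\right)}{-346} = \left(224 + \frac{395}{4}\right) \left(- \frac{1}{346}\right) = \frac{1291}{4} \left(- \frac{1}{346}\right) = - \frac{1291}{1384}$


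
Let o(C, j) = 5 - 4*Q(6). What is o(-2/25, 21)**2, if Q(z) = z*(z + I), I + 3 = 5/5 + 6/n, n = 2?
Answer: 26569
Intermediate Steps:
I = 1 (I = -3 + (5/5 + 6/2) = -3 + (5*(1/5) + 6*(1/2)) = -3 + (1 + 3) = -3 + 4 = 1)
Q(z) = z*(1 + z) (Q(z) = z*(z + 1) = z*(1 + z))
o(C, j) = -163 (o(C, j) = 5 - 24*(1 + 6) = 5 - 24*7 = 5 - 4*42 = 5 - 168 = -163)
o(-2/25, 21)**2 = (-163)**2 = 26569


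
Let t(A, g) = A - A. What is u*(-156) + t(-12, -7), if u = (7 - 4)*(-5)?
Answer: 2340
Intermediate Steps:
t(A, g) = 0
u = -15 (u = 3*(-5) = -15)
u*(-156) + t(-12, -7) = -15*(-156) + 0 = 2340 + 0 = 2340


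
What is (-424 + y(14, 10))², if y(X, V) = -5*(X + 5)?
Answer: 269361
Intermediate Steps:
y(X, V) = -25 - 5*X (y(X, V) = -5*(5 + X) = -25 - 5*X)
(-424 + y(14, 10))² = (-424 + (-25 - 5*14))² = (-424 + (-25 - 70))² = (-424 - 95)² = (-519)² = 269361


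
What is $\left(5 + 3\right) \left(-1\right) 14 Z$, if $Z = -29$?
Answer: $3248$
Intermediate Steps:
$\left(5 + 3\right) \left(-1\right) 14 Z = \left(5 + 3\right) \left(-1\right) 14 \left(-29\right) = 8 \left(-1\right) 14 \left(-29\right) = \left(-8\right) 14 \left(-29\right) = \left(-112\right) \left(-29\right) = 3248$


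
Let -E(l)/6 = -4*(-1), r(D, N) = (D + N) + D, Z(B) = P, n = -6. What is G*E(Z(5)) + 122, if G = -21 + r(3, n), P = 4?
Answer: 626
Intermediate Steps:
Z(B) = 4
r(D, N) = N + 2*D
E(l) = -24 (E(l) = -(-24)*(-1) = -6*4 = -24)
G = -21 (G = -21 + (-6 + 2*3) = -21 + (-6 + 6) = -21 + 0 = -21)
G*E(Z(5)) + 122 = -21*(-24) + 122 = 504 + 122 = 626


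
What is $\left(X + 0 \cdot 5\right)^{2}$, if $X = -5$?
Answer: $25$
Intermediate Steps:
$\left(X + 0 \cdot 5\right)^{2} = \left(-5 + 0 \cdot 5\right)^{2} = \left(-5 + 0\right)^{2} = \left(-5\right)^{2} = 25$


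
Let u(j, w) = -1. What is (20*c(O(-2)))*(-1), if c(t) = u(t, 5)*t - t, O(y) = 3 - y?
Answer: 200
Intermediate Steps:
c(t) = -2*t (c(t) = -t - t = -2*t)
(20*c(O(-2)))*(-1) = (20*(-2*(3 - 1*(-2))))*(-1) = (20*(-2*(3 + 2)))*(-1) = (20*(-2*5))*(-1) = (20*(-10))*(-1) = -200*(-1) = 200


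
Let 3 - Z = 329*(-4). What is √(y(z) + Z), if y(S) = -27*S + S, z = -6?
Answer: 5*√59 ≈ 38.406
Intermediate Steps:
y(S) = -26*S
Z = 1319 (Z = 3 - 329*(-4) = 3 - 1*(-1316) = 3 + 1316 = 1319)
√(y(z) + Z) = √(-26*(-6) + 1319) = √(156 + 1319) = √1475 = 5*√59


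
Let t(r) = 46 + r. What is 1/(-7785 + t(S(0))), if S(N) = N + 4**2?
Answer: -1/7723 ≈ -0.00012948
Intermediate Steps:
S(N) = 16 + N (S(N) = N + 16 = 16 + N)
1/(-7785 + t(S(0))) = 1/(-7785 + (46 + (16 + 0))) = 1/(-7785 + (46 + 16)) = 1/(-7785 + 62) = 1/(-7723) = -1/7723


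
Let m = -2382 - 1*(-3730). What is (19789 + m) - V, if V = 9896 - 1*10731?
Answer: 21972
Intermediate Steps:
V = -835 (V = 9896 - 10731 = -835)
m = 1348 (m = -2382 + 3730 = 1348)
(19789 + m) - V = (19789 + 1348) - 1*(-835) = 21137 + 835 = 21972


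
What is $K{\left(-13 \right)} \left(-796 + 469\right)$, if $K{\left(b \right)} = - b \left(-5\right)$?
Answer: $21255$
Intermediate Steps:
$K{\left(b \right)} = 5 b$
$K{\left(-13 \right)} \left(-796 + 469\right) = 5 \left(-13\right) \left(-796 + 469\right) = \left(-65\right) \left(-327\right) = 21255$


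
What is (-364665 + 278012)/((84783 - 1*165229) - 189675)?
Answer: 86653/270121 ≈ 0.32079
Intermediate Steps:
(-364665 + 278012)/((84783 - 1*165229) - 189675) = -86653/((84783 - 165229) - 189675) = -86653/(-80446 - 189675) = -86653/(-270121) = -86653*(-1/270121) = 86653/270121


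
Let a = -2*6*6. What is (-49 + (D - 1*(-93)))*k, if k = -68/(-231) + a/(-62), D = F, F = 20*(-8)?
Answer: -1209184/7161 ≈ -168.86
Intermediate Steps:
a = -72 (a = -12*6 = -72)
F = -160
D = -160
k = 10424/7161 (k = -68/(-231) - 72/(-62) = -68*(-1/231) - 72*(-1/62) = 68/231 + 36/31 = 10424/7161 ≈ 1.4557)
(-49 + (D - 1*(-93)))*k = (-49 + (-160 - 1*(-93)))*(10424/7161) = (-49 + (-160 + 93))*(10424/7161) = (-49 - 67)*(10424/7161) = -116*10424/7161 = -1209184/7161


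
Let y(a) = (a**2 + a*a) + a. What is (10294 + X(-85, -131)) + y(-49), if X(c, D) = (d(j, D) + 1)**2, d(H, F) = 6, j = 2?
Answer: 15096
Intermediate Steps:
X(c, D) = 49 (X(c, D) = (6 + 1)**2 = 7**2 = 49)
y(a) = a + 2*a**2 (y(a) = (a**2 + a**2) + a = 2*a**2 + a = a + 2*a**2)
(10294 + X(-85, -131)) + y(-49) = (10294 + 49) - 49*(1 + 2*(-49)) = 10343 - 49*(1 - 98) = 10343 - 49*(-97) = 10343 + 4753 = 15096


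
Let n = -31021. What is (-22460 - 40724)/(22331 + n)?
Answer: 2872/395 ≈ 7.2709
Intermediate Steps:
(-22460 - 40724)/(22331 + n) = (-22460 - 40724)/(22331 - 31021) = -63184/(-8690) = -63184*(-1/8690) = 2872/395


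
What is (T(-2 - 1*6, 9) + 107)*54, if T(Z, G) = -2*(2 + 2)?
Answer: 5346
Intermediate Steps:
T(Z, G) = -8 (T(Z, G) = -2*4 = -8)
(T(-2 - 1*6, 9) + 107)*54 = (-8 + 107)*54 = 99*54 = 5346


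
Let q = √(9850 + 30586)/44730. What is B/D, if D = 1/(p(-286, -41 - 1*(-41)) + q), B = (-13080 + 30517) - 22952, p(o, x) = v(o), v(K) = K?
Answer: 1577290 - 1103*√10109/4473 ≈ 1.5773e+6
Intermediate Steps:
p(o, x) = o
B = -5515 (B = 17437 - 22952 = -5515)
q = √10109/22365 (q = √40436*(1/44730) = (2*√10109)*(1/44730) = √10109/22365 ≈ 0.0044956)
D = 1/(-286 + √10109/22365) ≈ -0.0034966
B/D = -5515/(-13005023850/3719436820181 - 22365*√10109/40913805021991)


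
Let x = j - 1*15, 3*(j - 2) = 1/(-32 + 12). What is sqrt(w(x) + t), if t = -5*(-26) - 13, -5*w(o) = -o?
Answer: sqrt(102957)/30 ≈ 10.696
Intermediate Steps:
j = 119/60 (j = 2 + 1/(3*(-32 + 12)) = 2 + (1/3)/(-20) = 2 + (1/3)*(-1/20) = 2 - 1/60 = 119/60 ≈ 1.9833)
x = -781/60 (x = 119/60 - 1*15 = 119/60 - 15 = -781/60 ≈ -13.017)
w(o) = o/5 (w(o) = -(-1)*o/5 = o/5)
t = 117 (t = 130 - 13 = 117)
sqrt(w(x) + t) = sqrt((1/5)*(-781/60) + 117) = sqrt(-781/300 + 117) = sqrt(34319/300) = sqrt(102957)/30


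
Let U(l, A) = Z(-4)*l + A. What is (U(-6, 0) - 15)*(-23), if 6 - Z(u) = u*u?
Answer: -1035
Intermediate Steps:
Z(u) = 6 - u**2 (Z(u) = 6 - u*u = 6 - u**2)
U(l, A) = A - 10*l (U(l, A) = (6 - 1*(-4)**2)*l + A = (6 - 1*16)*l + A = (6 - 16)*l + A = -10*l + A = A - 10*l)
(U(-6, 0) - 15)*(-23) = ((0 - 10*(-6)) - 15)*(-23) = ((0 + 60) - 15)*(-23) = (60 - 15)*(-23) = 45*(-23) = -1035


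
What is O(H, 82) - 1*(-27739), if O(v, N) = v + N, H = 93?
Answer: 27914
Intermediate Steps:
O(v, N) = N + v
O(H, 82) - 1*(-27739) = (82 + 93) - 1*(-27739) = 175 + 27739 = 27914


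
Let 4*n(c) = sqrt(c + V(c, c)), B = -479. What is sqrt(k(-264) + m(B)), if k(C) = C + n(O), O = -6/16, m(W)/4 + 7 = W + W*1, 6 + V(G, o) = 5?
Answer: sqrt(-65984 + I*sqrt(22))/4 ≈ 0.0022825 + 64.218*I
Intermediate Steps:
V(G, o) = -1 (V(G, o) = -6 + 5 = -1)
m(W) = -28 + 8*W (m(W) = -28 + 4*(W + W*1) = -28 + 4*(W + W) = -28 + 4*(2*W) = -28 + 8*W)
O = -3/8 (O = -6*1/16 = -3/8 ≈ -0.37500)
n(c) = sqrt(-1 + c)/4 (n(c) = sqrt(c - 1)/4 = sqrt(-1 + c)/4)
k(C) = C + I*sqrt(22)/16 (k(C) = C + sqrt(-1 - 3/8)/4 = C + sqrt(-11/8)/4 = C + (I*sqrt(22)/4)/4 = C + I*sqrt(22)/16)
sqrt(k(-264) + m(B)) = sqrt((-264 + I*sqrt(22)/16) + (-28 + 8*(-479))) = sqrt((-264 + I*sqrt(22)/16) + (-28 - 3832)) = sqrt((-264 + I*sqrt(22)/16) - 3860) = sqrt(-4124 + I*sqrt(22)/16)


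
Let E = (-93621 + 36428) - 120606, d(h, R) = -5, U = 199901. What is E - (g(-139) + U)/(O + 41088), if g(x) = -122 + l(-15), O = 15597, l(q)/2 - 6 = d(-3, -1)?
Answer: -10078736096/56685 ≈ -1.7780e+5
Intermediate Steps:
l(q) = 2 (l(q) = 12 + 2*(-5) = 12 - 10 = 2)
g(x) = -120 (g(x) = -122 + 2 = -120)
E = -177799 (E = -57193 - 120606 = -177799)
E - (g(-139) + U)/(O + 41088) = -177799 - (-120 + 199901)/(15597 + 41088) = -177799 - 199781/56685 = -10078736096/56685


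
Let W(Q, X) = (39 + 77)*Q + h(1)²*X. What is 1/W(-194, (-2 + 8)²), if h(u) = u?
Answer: -1/22468 ≈ -4.4508e-5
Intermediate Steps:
W(Q, X) = X + 116*Q (W(Q, X) = (39 + 77)*Q + 1²*X = 116*Q + 1*X = 116*Q + X = X + 116*Q)
1/W(-194, (-2 + 8)²) = 1/((-2 + 8)² + 116*(-194)) = 1/(6² - 22504) = 1/(36 - 22504) = 1/(-22468) = -1/22468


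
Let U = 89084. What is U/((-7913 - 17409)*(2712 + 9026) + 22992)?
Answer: -22271/74301661 ≈ -0.00029974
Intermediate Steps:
U/((-7913 - 17409)*(2712 + 9026) + 22992) = 89084/((-7913 - 17409)*(2712 + 9026) + 22992) = 89084/(-25322*11738 + 22992) = 89084/(-297229636 + 22992) = 89084/(-297206644) = 89084*(-1/297206644) = -22271/74301661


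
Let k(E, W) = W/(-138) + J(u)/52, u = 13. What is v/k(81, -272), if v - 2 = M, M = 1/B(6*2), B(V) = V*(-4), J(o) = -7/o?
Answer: 369265/365812 ≈ 1.0094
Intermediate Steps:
B(V) = -4*V
k(E, W) = -7/676 - W/138 (k(E, W) = W/(-138) - 7/13/52 = W*(-1/138) - 7*1/13*(1/52) = -W/138 - 7/13*1/52 = -W/138 - 7/676 = -7/676 - W/138)
M = -1/48 (M = 1/(-24*2) = 1/(-4*12) = 1/(-48) = -1/48 ≈ -0.020833)
v = 95/48 (v = 2 - 1/48 = 95/48 ≈ 1.9792)
v/k(81, -272) = 95/(48*(-7/676 - 1/138*(-272))) = 95/(48*(-7/676 + 136/69)) = 95/(48*(91453/46644)) = (95/48)*(46644/91453) = 369265/365812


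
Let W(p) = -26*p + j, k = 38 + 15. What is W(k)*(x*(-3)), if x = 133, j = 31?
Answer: 537453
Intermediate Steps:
k = 53
W(p) = 31 - 26*p (W(p) = -26*p + 31 = 31 - 26*p)
W(k)*(x*(-3)) = (31 - 26*53)*(133*(-3)) = (31 - 1378)*(-399) = -1347*(-399) = 537453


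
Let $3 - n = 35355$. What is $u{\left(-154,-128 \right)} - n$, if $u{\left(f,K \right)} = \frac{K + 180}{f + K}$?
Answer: $\frac{4984606}{141} \approx 35352.0$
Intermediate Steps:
$n = -35352$ ($n = 3 - 35355 = -35352$)
$u{\left(f,K \right)} = \frac{180 + K}{K + f}$
$u{\left(-154,-128 \right)} - n = \frac{180 - 128}{-128 - 154} - -35352 = \frac{1}{-282} \cdot 52 + 35352 = \left(- \frac{1}{282}\right) 52 + 35352 = - \frac{26}{141} + 35352 = \frac{4984606}{141}$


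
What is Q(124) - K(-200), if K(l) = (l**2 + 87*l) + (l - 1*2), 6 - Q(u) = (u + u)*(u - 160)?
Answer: -13464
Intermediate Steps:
Q(u) = 6 - 2*u*(-160 + u) (Q(u) = 6 - (u + u)*(u - 160) = 6 - 2*u*(-160 + u))
K(l) = -2 + l**2 + 88*l (K(l) = (l**2 + 87*l) + (l - 2) = (l**2 + 87*l) + (-2 + l) = -2 + l**2 + 88*l)
Q(124) - K(-200) = (6 - 2*124**2 + 320*124) - (-2 + (-200)**2 + 88*(-200)) = (6 - 2*15376 + 39680) - (-2 + 40000 - 17600) = (6 - 30752 + 39680) - 1*22398 = 8934 - 22398 = -13464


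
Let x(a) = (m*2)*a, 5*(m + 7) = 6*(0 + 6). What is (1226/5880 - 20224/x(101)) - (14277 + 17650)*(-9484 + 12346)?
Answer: -27133063058047/296940 ≈ -9.1376e+7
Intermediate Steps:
m = ⅕ (m = -7 + (6*(0 + 6))/5 = -7 + (6*6)/5 = -7 + (⅕)*36 = -7 + 36/5 = ⅕ ≈ 0.20000)
x(a) = 2*a/5 (x(a) = ((⅕)*2)*a = 2*a/5)
(1226/5880 - 20224/x(101)) - (14277 + 17650)*(-9484 + 12346) = (1226/5880 - 20224/((⅖)*101)) - (14277 + 17650)*(-9484 + 12346) = (1226*(1/5880) - 20224/202/5) - 31927*2862 = (613/2940 - 20224*5/202) - 1*91375074 = (613/2940 - 50560/101) - 91375074 = -148584487/296940 - 91375074 = -27133063058047/296940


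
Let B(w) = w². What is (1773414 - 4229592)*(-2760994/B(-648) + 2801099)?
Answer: -240744315780459613/34992 ≈ -6.8800e+12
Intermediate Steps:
(1773414 - 4229592)*(-2760994/B(-648) + 2801099) = (1773414 - 4229592)*(-2760994/((-648)²) + 2801099) = -2456178*(-2760994/419904 + 2801099) = -2456178*(-2760994*1/419904 + 2801099) = -2456178*(-1380497/209952 + 2801099) = -2456178*588094956751/209952 = -240744315780459613/34992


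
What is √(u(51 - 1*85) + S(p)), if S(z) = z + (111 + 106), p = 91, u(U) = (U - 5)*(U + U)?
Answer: 4*√185 ≈ 54.406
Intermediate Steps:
u(U) = 2*U*(-5 + U) (u(U) = (-5 + U)*(2*U) = 2*U*(-5 + U))
S(z) = 217 + z (S(z) = z + 217 = 217 + z)
√(u(51 - 1*85) + S(p)) = √(2*(51 - 1*85)*(-5 + (51 - 1*85)) + (217 + 91)) = √(2*(51 - 85)*(-5 + (51 - 85)) + 308) = √(2*(-34)*(-5 - 34) + 308) = √(2*(-34)*(-39) + 308) = √(2652 + 308) = √2960 = 4*√185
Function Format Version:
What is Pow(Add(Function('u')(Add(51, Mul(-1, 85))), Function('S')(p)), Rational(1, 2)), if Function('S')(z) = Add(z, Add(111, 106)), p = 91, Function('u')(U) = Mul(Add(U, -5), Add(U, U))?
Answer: Mul(4, Pow(185, Rational(1, 2))) ≈ 54.406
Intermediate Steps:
Function('u')(U) = Mul(2, U, Add(-5, U)) (Function('u')(U) = Mul(Add(-5, U), Mul(2, U)) = Mul(2, U, Add(-5, U)))
Function('S')(z) = Add(217, z) (Function('S')(z) = Add(z, 217) = Add(217, z))
Pow(Add(Function('u')(Add(51, Mul(-1, 85))), Function('S')(p)), Rational(1, 2)) = Pow(Add(Mul(2, Add(51, Mul(-1, 85)), Add(-5, Add(51, Mul(-1, 85)))), Add(217, 91)), Rational(1, 2)) = Pow(Add(Mul(2, Add(51, -85), Add(-5, Add(51, -85))), 308), Rational(1, 2)) = Pow(Add(Mul(2, -34, Add(-5, -34)), 308), Rational(1, 2)) = Pow(Add(Mul(2, -34, -39), 308), Rational(1, 2)) = Pow(Add(2652, 308), Rational(1, 2)) = Pow(2960, Rational(1, 2)) = Mul(4, Pow(185, Rational(1, 2)))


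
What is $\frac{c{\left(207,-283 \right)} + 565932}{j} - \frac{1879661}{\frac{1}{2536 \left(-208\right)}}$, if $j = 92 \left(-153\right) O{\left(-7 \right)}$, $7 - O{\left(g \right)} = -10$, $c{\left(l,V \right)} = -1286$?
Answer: $\frac{118628844075842605}{119646} \approx 9.915 \cdot 10^{11}$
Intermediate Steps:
$O{\left(g \right)} = 17$ ($O{\left(g \right)} = 7 - -10 = 7 + 10 = 17$)
$j = -239292$ ($j = 92 \left(-153\right) 17 = \left(-14076\right) 17 = -239292$)
$\frac{c{\left(207,-283 \right)} + 565932}{j} - \frac{1879661}{\frac{1}{2536 \left(-208\right)}} = \frac{-1286 + 565932}{-239292} - \frac{1879661}{\frac{1}{2536 \left(-208\right)}} = 564646 \left(- \frac{1}{239292}\right) - \frac{1879661}{\frac{1}{-527488}} = - \frac{282323}{119646} - \frac{1879661}{- \frac{1}{527488}} = - \frac{282323}{119646} - -991498621568 = - \frac{282323}{119646} + 991498621568 = \frac{118628844075842605}{119646}$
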